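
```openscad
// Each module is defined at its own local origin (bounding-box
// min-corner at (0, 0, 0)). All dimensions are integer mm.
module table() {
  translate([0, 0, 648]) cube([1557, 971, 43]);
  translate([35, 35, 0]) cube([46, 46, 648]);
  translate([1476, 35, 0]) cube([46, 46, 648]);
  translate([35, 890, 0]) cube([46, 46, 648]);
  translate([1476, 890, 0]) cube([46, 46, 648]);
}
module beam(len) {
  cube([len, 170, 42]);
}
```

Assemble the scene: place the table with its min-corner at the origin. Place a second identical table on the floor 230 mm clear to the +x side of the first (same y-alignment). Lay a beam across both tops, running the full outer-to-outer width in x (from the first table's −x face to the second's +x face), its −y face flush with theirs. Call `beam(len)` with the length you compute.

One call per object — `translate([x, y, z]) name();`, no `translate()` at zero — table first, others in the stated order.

table();
translate([1787, 0, 0]) table();
translate([0, 0, 691]) beam(3344);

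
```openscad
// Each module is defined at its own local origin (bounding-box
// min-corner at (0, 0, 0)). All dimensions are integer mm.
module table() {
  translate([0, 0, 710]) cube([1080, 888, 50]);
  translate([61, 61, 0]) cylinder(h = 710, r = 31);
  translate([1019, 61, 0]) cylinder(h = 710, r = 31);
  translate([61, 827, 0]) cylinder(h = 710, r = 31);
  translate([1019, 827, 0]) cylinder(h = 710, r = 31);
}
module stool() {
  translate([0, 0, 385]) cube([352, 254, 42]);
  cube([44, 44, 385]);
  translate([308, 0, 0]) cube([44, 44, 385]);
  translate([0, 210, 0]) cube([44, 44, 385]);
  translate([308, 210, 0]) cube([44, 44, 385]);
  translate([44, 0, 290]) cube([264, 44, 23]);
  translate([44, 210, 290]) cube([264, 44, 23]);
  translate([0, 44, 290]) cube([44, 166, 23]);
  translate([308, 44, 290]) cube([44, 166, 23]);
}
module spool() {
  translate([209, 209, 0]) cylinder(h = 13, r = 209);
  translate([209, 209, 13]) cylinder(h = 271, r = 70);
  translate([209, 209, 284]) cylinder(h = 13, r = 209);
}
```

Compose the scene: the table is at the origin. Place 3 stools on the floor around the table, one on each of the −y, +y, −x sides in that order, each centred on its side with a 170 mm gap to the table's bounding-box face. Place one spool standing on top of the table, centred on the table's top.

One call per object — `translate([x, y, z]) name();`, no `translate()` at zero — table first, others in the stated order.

table();
translate([364, -424, 0]) stool();
translate([364, 1058, 0]) stool();
translate([-522, 317, 0]) stool();
translate([331, 235, 760]) spool();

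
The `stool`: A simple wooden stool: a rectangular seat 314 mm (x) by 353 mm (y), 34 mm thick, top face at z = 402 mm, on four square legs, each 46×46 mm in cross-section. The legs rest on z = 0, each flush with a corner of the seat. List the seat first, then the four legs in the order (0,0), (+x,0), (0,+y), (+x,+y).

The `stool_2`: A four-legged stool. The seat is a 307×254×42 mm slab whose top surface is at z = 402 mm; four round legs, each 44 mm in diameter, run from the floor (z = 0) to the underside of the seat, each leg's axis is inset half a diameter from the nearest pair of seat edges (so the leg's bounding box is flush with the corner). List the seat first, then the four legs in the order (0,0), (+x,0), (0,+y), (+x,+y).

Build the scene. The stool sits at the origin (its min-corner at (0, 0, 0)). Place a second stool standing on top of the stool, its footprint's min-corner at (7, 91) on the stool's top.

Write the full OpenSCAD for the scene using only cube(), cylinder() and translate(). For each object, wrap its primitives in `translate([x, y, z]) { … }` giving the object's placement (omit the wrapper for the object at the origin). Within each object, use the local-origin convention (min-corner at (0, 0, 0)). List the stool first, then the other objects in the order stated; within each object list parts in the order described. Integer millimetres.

translate([0, 0, 368]) cube([314, 353, 34]);
cube([46, 46, 368]);
translate([268, 0, 0]) cube([46, 46, 368]);
translate([0, 307, 0]) cube([46, 46, 368]);
translate([268, 307, 0]) cube([46, 46, 368]);
translate([7, 91, 402]) {
  translate([0, 0, 360]) cube([307, 254, 42]);
  translate([22, 22, 0]) cylinder(h = 360, r = 22);
  translate([285, 22, 0]) cylinder(h = 360, r = 22);
  translate([22, 232, 0]) cylinder(h = 360, r = 22);
  translate([285, 232, 0]) cylinder(h = 360, r = 22);
}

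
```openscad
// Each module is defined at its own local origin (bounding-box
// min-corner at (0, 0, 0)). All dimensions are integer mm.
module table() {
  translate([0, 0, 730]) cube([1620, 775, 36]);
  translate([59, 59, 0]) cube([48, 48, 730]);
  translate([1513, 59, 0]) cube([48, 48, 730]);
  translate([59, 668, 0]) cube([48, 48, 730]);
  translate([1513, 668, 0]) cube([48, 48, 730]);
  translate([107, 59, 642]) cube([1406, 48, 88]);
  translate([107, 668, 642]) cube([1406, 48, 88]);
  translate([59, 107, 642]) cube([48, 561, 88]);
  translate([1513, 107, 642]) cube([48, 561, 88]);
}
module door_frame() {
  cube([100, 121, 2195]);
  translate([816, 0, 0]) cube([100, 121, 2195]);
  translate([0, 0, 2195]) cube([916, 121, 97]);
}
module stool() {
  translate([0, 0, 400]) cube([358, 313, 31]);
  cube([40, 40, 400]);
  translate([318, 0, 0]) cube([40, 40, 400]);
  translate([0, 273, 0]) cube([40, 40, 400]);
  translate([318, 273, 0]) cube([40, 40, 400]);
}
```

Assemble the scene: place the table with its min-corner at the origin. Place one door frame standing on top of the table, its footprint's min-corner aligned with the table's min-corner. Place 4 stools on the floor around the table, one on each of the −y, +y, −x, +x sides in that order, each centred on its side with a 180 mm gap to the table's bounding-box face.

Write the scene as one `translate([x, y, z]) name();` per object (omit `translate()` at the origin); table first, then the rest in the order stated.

table();
translate([0, 0, 766]) door_frame();
translate([631, -493, 0]) stool();
translate([631, 955, 0]) stool();
translate([-538, 231, 0]) stool();
translate([1800, 231, 0]) stool();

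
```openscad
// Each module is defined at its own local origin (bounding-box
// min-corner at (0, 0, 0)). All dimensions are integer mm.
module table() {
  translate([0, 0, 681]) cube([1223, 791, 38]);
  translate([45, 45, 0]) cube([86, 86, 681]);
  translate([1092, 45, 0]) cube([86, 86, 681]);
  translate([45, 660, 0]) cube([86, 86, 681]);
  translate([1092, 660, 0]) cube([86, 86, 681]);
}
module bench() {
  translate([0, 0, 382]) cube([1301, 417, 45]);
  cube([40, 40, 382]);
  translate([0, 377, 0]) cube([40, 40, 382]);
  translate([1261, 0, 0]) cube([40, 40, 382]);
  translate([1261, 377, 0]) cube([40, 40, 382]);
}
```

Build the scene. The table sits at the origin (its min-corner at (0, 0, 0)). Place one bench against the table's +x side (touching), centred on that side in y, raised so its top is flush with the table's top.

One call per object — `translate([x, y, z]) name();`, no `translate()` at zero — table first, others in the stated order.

table();
translate([1223, 187, 292]) bench();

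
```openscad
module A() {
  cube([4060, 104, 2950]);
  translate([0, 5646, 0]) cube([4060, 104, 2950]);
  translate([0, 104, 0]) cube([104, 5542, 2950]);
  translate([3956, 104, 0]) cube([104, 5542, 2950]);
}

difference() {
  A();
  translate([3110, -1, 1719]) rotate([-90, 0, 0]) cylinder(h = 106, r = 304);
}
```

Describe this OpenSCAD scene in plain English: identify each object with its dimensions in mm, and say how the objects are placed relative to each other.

A is the wall frame of a small rectangular building: four walls, each 2950 mm tall and 104 mm thick, enclosing a footprint 4060 mm (x) by 5750 mm (y) outside-to-outside, with no floor or roof. The front and back walls (the −y and +y sides) span the full width; the two side walls fit between them.

The house frame has a circular hole of radius 304 mm through its front wall, centred at (x = 3110, z = 1719).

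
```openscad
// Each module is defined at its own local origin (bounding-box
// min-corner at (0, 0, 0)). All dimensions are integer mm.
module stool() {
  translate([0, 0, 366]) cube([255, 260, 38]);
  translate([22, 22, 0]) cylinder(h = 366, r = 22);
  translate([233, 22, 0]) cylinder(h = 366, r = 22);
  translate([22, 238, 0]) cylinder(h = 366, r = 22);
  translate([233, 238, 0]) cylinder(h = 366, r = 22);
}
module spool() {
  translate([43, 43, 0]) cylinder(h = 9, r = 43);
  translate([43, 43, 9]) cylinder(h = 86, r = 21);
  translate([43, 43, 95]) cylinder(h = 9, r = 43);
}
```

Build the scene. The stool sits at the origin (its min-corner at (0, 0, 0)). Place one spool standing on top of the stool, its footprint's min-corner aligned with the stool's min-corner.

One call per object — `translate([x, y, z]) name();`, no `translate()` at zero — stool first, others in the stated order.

stool();
translate([0, 0, 404]) spool();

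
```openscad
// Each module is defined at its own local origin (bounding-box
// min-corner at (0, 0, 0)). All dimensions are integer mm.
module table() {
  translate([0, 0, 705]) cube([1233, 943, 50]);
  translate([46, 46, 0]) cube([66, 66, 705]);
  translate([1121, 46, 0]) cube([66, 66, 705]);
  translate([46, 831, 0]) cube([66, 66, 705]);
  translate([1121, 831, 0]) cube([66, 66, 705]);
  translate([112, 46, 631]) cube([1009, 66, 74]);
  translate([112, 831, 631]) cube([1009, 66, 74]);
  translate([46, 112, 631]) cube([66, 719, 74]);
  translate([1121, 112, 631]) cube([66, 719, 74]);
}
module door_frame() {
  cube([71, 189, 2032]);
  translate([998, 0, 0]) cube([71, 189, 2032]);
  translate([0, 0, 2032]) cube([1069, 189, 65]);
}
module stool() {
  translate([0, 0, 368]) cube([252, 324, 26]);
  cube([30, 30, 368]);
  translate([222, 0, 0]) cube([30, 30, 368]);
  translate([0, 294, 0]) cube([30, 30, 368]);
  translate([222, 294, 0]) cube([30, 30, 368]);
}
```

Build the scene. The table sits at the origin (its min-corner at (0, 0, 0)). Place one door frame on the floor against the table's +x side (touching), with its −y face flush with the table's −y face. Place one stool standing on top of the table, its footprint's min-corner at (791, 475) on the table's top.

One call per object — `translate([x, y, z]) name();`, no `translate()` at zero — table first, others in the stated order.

table();
translate([1233, 0, 0]) door_frame();
translate([791, 475, 755]) stool();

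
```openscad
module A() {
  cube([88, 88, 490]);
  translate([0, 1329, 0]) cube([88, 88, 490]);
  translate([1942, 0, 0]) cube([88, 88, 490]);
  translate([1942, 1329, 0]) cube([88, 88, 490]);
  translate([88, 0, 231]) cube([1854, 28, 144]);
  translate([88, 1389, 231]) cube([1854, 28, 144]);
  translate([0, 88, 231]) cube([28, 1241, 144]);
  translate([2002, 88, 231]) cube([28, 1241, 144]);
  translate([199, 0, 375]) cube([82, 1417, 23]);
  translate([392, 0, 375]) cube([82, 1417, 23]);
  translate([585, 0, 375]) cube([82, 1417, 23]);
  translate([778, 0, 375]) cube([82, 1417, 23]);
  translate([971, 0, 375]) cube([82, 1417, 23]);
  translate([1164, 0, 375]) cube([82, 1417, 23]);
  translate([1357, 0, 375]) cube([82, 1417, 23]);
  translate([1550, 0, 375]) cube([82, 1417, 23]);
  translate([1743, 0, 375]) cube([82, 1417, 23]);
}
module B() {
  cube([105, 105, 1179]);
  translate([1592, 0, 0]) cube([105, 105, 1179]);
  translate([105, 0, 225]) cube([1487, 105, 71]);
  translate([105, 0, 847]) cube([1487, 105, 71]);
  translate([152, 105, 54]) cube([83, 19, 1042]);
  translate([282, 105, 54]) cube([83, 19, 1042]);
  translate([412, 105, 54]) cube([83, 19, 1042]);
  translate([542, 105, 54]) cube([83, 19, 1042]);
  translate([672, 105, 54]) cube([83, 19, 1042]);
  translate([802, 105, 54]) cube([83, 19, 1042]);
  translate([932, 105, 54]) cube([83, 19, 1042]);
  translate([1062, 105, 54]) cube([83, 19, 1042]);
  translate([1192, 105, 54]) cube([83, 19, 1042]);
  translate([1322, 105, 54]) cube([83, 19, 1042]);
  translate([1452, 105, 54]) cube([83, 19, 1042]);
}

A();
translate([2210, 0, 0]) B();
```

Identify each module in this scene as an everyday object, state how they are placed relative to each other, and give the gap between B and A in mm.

The fence section's nearest face is 180 mm from the bed frame's +x face.

A is a bed frame. B is a fence section. The fence section is on the floor beside the bed frame on its +x side. The gap between the fence section and the bed frame is 180 mm.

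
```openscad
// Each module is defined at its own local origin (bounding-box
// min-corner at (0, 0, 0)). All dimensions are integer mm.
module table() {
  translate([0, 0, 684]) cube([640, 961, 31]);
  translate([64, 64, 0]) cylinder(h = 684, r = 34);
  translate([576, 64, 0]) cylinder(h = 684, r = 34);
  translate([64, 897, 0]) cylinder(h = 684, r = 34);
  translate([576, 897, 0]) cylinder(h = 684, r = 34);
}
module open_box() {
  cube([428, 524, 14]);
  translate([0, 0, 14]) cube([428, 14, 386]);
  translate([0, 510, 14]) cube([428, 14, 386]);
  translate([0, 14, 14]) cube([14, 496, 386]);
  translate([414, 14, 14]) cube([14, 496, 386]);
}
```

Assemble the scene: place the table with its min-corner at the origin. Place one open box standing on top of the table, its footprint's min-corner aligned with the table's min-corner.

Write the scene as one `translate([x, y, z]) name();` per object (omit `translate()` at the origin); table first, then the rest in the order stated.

table();
translate([0, 0, 715]) open_box();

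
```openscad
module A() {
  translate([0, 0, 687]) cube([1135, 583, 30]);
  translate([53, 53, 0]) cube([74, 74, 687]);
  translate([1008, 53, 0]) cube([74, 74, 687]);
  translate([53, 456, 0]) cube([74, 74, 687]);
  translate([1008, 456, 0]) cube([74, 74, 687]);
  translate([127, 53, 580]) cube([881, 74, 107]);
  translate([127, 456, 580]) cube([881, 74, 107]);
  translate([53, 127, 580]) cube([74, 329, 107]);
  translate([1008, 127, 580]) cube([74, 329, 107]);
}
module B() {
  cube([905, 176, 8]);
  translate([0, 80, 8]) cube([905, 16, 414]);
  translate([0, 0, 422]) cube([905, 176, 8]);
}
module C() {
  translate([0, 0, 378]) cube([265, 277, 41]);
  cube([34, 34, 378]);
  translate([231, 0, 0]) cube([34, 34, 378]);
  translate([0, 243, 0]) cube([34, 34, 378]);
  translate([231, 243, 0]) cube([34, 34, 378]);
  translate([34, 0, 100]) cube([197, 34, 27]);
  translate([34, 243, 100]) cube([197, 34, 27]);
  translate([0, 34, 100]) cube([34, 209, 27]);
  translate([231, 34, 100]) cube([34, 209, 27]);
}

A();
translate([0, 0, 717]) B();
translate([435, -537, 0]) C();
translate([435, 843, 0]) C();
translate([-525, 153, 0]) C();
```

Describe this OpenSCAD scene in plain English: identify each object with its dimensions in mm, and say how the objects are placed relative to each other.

A is a rectangular dining table. The top is 1135×583×30 mm with its upper surface at z = 717 mm. It stands on four 74×74 mm square legs, each inset 53 mm from the nearest pair of top edges, running from the floor to the underside of the top. Four apron rails, 74 mm thick and 107 mm tall, run between adjacent legs with their top edges flush with the underside of the top and their outer faces flush with the legs' outer faces.

B is an I-beam lying along x, 905 mm long. Overall section height 430 mm. Two flanges 176 mm wide (y) and 8 mm thick, one on the floor and one at the top; a web 16 mm thick runs between them, centred on the flange width.

C is a four-legged stool. The seat is a 265×277×41 mm slab whose top surface is at z = 419 mm; four square legs, each 34×34 mm in cross-section, run from the floor (z = 0) to the underside of the seat, each flush with a corner of the seat. Four stretchers, 34 mm wide and 27 mm tall, connect adjacent legs with their undersides at z = 100 mm, each running between the inner faces of the legs it joins and aligned with the legs' outer faces on the other axis.

The I-beam is on top of the table. Three stools sit around the table at the −y, +y, −x sides.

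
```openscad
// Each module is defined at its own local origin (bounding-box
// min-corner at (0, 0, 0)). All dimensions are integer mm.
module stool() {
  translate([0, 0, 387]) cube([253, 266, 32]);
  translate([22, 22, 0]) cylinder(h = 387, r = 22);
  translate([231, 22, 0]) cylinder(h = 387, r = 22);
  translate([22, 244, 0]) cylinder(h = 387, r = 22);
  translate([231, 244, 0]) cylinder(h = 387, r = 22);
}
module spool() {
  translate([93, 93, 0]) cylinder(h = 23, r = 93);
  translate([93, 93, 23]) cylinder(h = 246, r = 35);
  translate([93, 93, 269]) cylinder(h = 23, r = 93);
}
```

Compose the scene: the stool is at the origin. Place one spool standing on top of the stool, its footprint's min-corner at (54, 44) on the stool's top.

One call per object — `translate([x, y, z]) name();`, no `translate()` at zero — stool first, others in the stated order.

stool();
translate([54, 44, 419]) spool();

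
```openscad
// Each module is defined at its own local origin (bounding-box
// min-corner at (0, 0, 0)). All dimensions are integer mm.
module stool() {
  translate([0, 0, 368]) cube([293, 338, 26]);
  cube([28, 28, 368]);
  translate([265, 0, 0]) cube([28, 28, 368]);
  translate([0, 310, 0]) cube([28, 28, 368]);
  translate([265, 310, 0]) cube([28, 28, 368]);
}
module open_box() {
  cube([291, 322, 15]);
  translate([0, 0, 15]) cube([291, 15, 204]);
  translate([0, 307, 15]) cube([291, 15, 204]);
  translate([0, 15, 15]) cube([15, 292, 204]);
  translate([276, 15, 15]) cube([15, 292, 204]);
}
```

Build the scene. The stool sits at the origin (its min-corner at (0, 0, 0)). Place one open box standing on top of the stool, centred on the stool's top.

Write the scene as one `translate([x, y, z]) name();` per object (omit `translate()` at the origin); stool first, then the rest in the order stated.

stool();
translate([1, 8, 394]) open_box();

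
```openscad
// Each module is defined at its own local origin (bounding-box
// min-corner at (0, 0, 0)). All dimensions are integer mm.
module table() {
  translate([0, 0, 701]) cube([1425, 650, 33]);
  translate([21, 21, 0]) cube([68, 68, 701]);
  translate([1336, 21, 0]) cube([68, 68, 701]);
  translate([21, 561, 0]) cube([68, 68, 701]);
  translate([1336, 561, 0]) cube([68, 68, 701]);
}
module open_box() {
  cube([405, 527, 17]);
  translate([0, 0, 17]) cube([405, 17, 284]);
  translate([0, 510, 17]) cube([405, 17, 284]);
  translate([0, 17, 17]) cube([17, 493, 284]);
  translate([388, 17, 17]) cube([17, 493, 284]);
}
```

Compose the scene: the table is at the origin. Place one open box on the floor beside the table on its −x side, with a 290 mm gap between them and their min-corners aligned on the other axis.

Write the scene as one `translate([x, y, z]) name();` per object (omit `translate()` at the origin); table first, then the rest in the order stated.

table();
translate([-695, 0, 0]) open_box();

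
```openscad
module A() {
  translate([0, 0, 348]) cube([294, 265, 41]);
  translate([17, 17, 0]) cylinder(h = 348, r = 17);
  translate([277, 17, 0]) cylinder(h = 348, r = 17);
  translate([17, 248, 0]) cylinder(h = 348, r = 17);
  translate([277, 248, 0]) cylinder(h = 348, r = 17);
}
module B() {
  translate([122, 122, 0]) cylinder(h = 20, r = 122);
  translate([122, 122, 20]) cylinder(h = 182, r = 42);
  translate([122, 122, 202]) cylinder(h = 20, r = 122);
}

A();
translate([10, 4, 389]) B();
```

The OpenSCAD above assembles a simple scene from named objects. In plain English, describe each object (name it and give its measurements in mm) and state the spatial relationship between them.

A is a four-legged stool. The seat is a 294×265×41 mm slab whose top surface is at z = 389 mm; four round legs, each 34 mm in diameter, run from the floor (z = 0) to the underside of the seat, each leg's axis is inset half a diameter from the nearest pair of seat edges (so the leg's bounding box is flush with the corner).

B is a spool: two coaxial disc flanges of radius 122 mm and thickness 20 mm, joined by a core cylinder of radius 42 mm and height 182 mm. The lower flange rests on z = 0 and the three cylinders share a vertical axis.

The spool is on top of the stool.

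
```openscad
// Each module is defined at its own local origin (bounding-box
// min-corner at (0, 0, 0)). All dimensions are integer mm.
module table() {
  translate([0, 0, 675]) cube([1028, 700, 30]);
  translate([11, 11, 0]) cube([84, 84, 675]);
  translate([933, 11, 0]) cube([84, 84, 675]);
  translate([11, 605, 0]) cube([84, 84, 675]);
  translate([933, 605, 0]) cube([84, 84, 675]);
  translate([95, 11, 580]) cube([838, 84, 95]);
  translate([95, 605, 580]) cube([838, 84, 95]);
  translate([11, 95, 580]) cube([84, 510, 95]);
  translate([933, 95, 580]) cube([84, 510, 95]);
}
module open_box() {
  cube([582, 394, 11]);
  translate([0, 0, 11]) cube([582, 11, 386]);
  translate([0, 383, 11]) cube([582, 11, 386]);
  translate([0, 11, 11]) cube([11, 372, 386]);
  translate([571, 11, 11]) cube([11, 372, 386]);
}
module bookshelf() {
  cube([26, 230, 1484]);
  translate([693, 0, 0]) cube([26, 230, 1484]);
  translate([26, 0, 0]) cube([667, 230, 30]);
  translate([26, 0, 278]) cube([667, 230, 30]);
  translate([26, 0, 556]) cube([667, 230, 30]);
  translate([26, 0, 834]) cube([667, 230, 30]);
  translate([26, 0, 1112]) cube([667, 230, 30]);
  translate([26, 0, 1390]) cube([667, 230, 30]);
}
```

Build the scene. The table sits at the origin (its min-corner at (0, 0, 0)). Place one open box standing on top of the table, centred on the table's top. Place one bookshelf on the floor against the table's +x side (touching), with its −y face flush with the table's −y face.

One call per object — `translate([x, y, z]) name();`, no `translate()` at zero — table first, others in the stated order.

table();
translate([223, 153, 705]) open_box();
translate([1028, 0, 0]) bookshelf();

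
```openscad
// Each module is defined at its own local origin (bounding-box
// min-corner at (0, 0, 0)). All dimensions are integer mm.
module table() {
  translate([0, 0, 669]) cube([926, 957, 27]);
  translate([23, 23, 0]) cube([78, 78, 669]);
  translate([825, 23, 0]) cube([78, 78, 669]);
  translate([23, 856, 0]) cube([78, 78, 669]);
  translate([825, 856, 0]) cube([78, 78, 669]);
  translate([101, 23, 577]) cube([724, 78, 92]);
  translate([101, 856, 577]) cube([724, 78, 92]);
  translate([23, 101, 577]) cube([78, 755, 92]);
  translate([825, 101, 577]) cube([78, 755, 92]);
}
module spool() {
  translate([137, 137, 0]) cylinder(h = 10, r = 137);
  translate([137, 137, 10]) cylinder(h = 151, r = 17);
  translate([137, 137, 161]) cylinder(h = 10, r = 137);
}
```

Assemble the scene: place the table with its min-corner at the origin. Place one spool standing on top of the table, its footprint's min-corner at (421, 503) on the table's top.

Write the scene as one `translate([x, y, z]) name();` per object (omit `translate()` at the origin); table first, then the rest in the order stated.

table();
translate([421, 503, 696]) spool();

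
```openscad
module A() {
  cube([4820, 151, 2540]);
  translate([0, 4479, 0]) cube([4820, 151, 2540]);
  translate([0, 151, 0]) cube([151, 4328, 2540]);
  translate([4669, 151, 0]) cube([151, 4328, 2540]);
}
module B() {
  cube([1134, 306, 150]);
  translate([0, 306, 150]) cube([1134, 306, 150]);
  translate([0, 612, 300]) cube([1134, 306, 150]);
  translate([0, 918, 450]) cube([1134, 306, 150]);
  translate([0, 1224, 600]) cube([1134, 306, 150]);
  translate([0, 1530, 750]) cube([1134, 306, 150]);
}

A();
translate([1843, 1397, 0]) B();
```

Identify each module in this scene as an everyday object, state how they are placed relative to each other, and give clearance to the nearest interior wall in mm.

Clearances: x = 1692, y = 1246; minimum 1246 mm.

A is a house frame. B is a staircase. The staircase sits inside the house frame, centred. The clearance to the nearest interior wall is 1246 mm.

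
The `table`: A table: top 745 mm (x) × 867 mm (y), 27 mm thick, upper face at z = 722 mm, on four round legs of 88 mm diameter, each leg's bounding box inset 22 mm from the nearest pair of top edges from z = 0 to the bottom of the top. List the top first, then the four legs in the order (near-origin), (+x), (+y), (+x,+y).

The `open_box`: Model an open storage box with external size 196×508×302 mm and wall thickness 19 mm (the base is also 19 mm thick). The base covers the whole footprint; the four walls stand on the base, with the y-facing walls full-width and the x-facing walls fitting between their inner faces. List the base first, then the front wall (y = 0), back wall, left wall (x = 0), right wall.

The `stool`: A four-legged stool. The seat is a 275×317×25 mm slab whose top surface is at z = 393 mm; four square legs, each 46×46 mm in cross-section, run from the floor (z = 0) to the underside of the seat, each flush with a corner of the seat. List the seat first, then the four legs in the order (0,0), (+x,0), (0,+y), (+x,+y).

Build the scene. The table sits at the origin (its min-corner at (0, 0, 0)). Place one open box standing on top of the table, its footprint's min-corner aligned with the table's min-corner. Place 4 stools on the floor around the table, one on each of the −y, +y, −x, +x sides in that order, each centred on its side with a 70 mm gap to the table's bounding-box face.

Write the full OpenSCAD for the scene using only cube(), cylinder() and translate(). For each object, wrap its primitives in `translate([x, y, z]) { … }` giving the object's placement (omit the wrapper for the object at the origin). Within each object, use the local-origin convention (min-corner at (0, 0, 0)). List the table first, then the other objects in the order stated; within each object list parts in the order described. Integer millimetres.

translate([0, 0, 695]) cube([745, 867, 27]);
translate([66, 66, 0]) cylinder(h = 695, r = 44);
translate([679, 66, 0]) cylinder(h = 695, r = 44);
translate([66, 801, 0]) cylinder(h = 695, r = 44);
translate([679, 801, 0]) cylinder(h = 695, r = 44);
translate([0, 0, 722]) {
  cube([196, 508, 19]);
  translate([0, 0, 19]) cube([196, 19, 283]);
  translate([0, 489, 19]) cube([196, 19, 283]);
  translate([0, 19, 19]) cube([19, 470, 283]);
  translate([177, 19, 19]) cube([19, 470, 283]);
}
translate([235, -387, 0]) {
  translate([0, 0, 368]) cube([275, 317, 25]);
  cube([46, 46, 368]);
  translate([229, 0, 0]) cube([46, 46, 368]);
  translate([0, 271, 0]) cube([46, 46, 368]);
  translate([229, 271, 0]) cube([46, 46, 368]);
}
translate([235, 937, 0]) {
  translate([0, 0, 368]) cube([275, 317, 25]);
  cube([46, 46, 368]);
  translate([229, 0, 0]) cube([46, 46, 368]);
  translate([0, 271, 0]) cube([46, 46, 368]);
  translate([229, 271, 0]) cube([46, 46, 368]);
}
translate([-345, 275, 0]) {
  translate([0, 0, 368]) cube([275, 317, 25]);
  cube([46, 46, 368]);
  translate([229, 0, 0]) cube([46, 46, 368]);
  translate([0, 271, 0]) cube([46, 46, 368]);
  translate([229, 271, 0]) cube([46, 46, 368]);
}
translate([815, 275, 0]) {
  translate([0, 0, 368]) cube([275, 317, 25]);
  cube([46, 46, 368]);
  translate([229, 0, 0]) cube([46, 46, 368]);
  translate([0, 271, 0]) cube([46, 46, 368]);
  translate([229, 271, 0]) cube([46, 46, 368]);
}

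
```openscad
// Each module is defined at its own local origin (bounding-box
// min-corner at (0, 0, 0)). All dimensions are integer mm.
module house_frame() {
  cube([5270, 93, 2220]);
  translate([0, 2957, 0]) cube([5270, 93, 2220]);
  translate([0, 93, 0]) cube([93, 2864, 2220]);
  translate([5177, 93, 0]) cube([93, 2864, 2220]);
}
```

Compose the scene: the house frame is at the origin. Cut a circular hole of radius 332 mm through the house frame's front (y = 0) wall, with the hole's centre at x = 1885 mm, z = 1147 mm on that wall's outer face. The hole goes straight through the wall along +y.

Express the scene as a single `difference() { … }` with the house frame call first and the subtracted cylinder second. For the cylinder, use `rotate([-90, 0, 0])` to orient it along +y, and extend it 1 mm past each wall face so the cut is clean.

difference() {
  house_frame();
  translate([1885, -1, 1147]) rotate([-90, 0, 0]) cylinder(h = 95, r = 332);
}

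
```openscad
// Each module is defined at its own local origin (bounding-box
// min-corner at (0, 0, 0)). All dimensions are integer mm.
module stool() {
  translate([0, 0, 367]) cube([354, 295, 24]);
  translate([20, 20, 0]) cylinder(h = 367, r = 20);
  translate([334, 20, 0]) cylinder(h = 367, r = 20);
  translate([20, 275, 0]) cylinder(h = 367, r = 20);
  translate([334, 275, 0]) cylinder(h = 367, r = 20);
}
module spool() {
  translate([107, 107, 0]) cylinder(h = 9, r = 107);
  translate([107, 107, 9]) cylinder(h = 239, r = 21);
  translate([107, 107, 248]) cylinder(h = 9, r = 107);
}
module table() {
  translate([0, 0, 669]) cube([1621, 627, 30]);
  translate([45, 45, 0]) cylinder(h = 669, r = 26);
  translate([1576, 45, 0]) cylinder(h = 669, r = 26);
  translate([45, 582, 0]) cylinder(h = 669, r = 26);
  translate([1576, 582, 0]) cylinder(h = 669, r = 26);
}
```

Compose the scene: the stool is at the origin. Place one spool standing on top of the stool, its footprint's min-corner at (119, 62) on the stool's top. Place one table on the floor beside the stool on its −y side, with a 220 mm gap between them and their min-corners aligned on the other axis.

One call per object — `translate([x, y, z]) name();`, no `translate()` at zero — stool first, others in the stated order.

stool();
translate([119, 62, 391]) spool();
translate([0, -847, 0]) table();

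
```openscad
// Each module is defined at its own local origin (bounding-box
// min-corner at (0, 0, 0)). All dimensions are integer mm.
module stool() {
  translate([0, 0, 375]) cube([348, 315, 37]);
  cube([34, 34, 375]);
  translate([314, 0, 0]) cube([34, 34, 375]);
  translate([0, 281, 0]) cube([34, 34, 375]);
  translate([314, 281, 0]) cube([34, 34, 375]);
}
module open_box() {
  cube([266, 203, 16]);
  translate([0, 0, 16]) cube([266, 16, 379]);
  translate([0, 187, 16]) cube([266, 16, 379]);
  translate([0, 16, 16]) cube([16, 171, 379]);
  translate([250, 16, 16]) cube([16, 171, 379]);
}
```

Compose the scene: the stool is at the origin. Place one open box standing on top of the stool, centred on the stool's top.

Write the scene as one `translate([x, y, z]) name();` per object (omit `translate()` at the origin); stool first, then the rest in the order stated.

stool();
translate([41, 56, 412]) open_box();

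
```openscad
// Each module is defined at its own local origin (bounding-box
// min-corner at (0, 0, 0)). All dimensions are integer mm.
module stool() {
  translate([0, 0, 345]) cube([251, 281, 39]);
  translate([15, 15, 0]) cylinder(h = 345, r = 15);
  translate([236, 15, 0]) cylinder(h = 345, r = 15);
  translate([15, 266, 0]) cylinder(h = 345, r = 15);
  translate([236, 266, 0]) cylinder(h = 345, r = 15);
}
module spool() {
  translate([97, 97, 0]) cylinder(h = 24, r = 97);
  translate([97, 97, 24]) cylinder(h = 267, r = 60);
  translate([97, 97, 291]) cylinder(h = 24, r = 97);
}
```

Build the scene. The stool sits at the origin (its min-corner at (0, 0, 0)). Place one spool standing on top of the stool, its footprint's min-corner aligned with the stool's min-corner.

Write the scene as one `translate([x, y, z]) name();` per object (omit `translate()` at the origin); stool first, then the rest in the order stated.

stool();
translate([0, 0, 384]) spool();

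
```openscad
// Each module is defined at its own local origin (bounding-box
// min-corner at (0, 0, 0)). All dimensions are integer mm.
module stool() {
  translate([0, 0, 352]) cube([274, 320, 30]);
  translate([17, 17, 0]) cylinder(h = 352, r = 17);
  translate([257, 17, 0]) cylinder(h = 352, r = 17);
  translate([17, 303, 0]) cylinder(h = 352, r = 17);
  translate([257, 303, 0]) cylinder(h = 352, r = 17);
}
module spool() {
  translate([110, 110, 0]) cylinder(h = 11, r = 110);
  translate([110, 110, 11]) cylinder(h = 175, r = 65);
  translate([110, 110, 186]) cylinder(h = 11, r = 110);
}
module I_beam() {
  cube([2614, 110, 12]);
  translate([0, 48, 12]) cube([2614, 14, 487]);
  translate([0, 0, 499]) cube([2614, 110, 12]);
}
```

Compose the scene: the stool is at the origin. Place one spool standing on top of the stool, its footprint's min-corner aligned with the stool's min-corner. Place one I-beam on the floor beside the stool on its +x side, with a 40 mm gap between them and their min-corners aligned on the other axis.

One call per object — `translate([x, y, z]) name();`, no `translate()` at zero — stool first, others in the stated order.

stool();
translate([0, 0, 382]) spool();
translate([314, 0, 0]) I_beam();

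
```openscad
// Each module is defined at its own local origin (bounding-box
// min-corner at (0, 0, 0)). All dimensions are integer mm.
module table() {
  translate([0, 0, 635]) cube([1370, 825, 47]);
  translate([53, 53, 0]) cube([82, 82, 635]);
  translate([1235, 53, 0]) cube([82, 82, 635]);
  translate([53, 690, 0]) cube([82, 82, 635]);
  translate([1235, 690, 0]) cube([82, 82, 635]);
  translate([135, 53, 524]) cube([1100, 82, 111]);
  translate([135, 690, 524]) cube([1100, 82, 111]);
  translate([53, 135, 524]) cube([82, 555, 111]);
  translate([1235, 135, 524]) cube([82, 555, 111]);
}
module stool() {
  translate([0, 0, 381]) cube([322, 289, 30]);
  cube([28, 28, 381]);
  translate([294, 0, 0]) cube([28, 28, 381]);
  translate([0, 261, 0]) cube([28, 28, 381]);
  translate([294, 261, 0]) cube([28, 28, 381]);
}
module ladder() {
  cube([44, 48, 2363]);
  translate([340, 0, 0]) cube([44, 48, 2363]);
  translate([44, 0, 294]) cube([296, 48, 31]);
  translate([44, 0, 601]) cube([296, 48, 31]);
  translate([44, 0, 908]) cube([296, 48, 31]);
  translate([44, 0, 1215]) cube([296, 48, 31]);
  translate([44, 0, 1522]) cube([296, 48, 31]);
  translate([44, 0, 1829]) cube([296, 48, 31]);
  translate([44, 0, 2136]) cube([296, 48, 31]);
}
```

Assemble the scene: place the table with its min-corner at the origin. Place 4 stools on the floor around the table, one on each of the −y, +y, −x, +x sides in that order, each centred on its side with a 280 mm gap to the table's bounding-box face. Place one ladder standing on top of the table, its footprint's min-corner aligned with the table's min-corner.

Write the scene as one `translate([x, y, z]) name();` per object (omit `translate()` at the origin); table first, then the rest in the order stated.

table();
translate([524, -569, 0]) stool();
translate([524, 1105, 0]) stool();
translate([-602, 268, 0]) stool();
translate([1650, 268, 0]) stool();
translate([0, 0, 682]) ladder();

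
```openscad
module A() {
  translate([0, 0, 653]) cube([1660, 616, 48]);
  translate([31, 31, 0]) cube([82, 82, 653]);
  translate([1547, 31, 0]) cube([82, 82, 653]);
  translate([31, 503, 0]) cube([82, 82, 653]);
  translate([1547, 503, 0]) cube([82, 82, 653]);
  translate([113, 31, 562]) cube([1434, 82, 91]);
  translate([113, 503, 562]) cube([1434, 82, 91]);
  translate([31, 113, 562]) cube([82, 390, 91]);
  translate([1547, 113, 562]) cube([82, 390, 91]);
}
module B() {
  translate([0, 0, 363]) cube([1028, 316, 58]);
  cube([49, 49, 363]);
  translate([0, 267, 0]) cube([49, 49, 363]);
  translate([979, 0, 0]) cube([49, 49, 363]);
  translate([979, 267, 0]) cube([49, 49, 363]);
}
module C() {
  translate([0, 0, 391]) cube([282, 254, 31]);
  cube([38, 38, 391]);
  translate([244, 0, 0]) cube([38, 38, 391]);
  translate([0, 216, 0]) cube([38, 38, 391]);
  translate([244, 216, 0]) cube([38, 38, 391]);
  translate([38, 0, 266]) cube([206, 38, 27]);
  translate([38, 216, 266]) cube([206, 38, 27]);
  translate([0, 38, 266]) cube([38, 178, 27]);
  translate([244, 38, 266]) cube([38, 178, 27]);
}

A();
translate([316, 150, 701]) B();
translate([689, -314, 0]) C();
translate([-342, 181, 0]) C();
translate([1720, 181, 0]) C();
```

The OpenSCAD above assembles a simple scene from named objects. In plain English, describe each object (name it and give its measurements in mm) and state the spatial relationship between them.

A is a table with a 1660×616 mm rectangular top, 48 mm thick, top surface at z = 701 mm, supported by four 82×82 mm square legs, each inset 31 mm from the nearest pair of top edges, running from the floor. Four apron rails, 82 mm thick and 91 mm tall, run between adjacent legs with their top edges flush with the underside of the top and their outer faces flush with the legs' outer faces.

B is a bench: a 1028×316 mm seat slab, 58 mm thick, top at z = 421 mm, on four 49×49 mm square legs flush with the seat corners and standing on z = 0.

C is a simple wooden stool: a rectangular seat 282 mm (x) by 254 mm (y), 31 mm thick, top face at z = 422 mm, on four square legs, each 38×38 mm in cross-section. The legs rest on z = 0, each flush with a corner of the seat. Four stretchers, 38 mm wide and 27 mm tall, connect adjacent legs with their undersides at z = 266 mm, each running between the inner faces of the legs it joins and aligned with the legs' outer faces on the other axis.

The bench is on top of the table, centred. Three stools sit around the table at the −y, −x, +x sides.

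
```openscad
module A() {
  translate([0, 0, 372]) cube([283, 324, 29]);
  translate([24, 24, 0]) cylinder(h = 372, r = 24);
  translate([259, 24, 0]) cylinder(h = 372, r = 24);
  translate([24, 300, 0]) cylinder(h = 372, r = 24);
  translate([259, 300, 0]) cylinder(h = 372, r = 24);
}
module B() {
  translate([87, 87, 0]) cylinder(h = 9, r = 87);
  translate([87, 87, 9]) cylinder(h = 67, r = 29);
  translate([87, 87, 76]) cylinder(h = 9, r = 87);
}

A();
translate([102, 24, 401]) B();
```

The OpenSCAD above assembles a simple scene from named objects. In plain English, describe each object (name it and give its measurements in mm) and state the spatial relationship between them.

A is a four-legged stool. The seat is 283×324 mm, 29 mm thick, top at z = 401 mm. It stands on four round legs, each 48 mm in diameter, from z = 0 to the seat underside, each leg's axis is inset half a diameter from the nearest pair of seat edges (so the leg's bounding box is flush with the corner).

B is a spool: two coaxial disc flanges of radius 87 mm and thickness 9 mm, joined by a core cylinder of radius 29 mm and height 67 mm. The lower flange rests on z = 0 and the three cylinders share a vertical axis.

The spool is on top of the stool.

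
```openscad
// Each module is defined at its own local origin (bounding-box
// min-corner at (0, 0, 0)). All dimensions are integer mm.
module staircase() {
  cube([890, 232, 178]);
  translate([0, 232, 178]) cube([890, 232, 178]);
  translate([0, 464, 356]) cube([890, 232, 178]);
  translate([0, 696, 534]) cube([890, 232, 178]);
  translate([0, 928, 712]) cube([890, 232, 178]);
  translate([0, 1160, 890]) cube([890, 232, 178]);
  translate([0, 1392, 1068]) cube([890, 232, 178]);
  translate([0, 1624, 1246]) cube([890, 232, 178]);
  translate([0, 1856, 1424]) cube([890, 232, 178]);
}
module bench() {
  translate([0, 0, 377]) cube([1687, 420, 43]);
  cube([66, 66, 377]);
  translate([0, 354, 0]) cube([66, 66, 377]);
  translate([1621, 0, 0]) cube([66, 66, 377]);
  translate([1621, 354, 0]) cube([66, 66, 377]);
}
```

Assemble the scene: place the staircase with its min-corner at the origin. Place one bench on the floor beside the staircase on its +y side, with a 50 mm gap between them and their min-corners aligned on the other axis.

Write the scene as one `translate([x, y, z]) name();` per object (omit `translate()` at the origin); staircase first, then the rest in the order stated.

staircase();
translate([0, 2138, 0]) bench();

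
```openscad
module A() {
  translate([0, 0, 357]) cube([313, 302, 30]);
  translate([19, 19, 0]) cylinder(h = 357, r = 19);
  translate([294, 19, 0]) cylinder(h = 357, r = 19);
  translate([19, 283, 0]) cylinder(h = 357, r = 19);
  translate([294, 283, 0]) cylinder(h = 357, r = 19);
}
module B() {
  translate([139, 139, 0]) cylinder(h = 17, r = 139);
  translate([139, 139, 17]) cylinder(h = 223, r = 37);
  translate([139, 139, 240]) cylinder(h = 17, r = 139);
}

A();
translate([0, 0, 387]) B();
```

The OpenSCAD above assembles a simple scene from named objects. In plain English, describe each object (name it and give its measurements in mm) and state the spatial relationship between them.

A is a simple wooden stool: a rectangular seat 313 mm (x) by 302 mm (y), 30 mm thick, top face at z = 387 mm, on four round legs, each 38 mm in diameter. The legs rest on z = 0, each leg's axis is inset half a diameter from the nearest pair of seat edges (so the leg's bounding box is flush with the corner).

B is a spool: two coaxial disc flanges of radius 139 mm and thickness 17 mm, joined by a core cylinder of radius 37 mm and height 223 mm. The lower flange rests on z = 0 and the three cylinders share a vertical axis.

The spool is on top of the stool.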